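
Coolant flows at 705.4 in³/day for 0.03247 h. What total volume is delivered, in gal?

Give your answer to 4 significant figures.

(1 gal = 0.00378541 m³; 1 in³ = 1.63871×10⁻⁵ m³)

0.004131 gal

705.4 in³/day → 1.3379×10⁻⁷ m³/s
0.03247 h → 116.892 s
V = Q × t = 1.3379×10⁻⁷ × 116.892 = 1.5639×10⁻⁵ m³
In gal: 1.5639×10⁻⁵ / 0.00378541 = 0.00413139 gal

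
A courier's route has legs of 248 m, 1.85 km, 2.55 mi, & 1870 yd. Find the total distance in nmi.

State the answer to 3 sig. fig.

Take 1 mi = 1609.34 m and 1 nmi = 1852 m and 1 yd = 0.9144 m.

4.27 nmi

248 m (already m)
1.85 km × 1000 → 1850 m
2.55 mi × 1609.34 → 4103.82 m
1870 yd × 0.9144 → 1709.93 m
Sum: 248 + 1850 + 4103.82 + 1709.93 = 7911.75 m
In nmi: 7911.75 / 1852 = 4.272 nmi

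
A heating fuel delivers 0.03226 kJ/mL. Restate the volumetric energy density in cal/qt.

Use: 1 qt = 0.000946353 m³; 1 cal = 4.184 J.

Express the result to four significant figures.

0.03226 kJ/mL × 1000 J/kJ ÷ 10⁻⁶ m³/mL = 3.226×10⁷ J/m³
3.226×10⁷ J/m³ ÷ 4.184 J/cal × 0.000946353 m³/qt = 7296.69 cal/qt

7297 cal/qt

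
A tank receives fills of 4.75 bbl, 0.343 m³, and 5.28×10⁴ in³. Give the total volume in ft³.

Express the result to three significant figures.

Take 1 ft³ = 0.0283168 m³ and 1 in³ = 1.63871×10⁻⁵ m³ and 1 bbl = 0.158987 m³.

4.75 bbl × 0.158987 = 0.755188 m³
0.343 m³ (already m³)
5.28×10⁴ in³ × 1.63871×10⁻⁵ = 0.865239 m³
Combined: 0.755188 + 0.343 + 0.865239 = 1.96343 m³
In ft³: 1.96343 / 0.0283168 = 69.338 ft³

69.3 ft³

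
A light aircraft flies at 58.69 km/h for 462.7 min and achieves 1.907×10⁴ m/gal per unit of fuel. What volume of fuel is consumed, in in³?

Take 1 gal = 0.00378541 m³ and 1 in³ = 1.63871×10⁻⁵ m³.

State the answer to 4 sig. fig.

5482 in³

58.69 km/h → 16.3028 m/s
462.7 min → 27762 s
d = v × t = 16.3028 × 27762 = 452598 m
1.907×10⁴ m/gal → 5.03776×10⁶ m/m³
V = d / (distance per unit fuel) = 452598 / 5.03776×10⁶ = 0.0898411 m³
In in³: 0.0898411 / 1.63871×10⁻⁵ = 5482.43 in³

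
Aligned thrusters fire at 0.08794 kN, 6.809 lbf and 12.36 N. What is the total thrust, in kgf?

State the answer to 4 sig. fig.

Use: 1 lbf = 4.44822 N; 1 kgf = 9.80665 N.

13.32 kgf

0.08794 kN × 1000 = 87.94 N
6.809 lbf × 4.44822 = 30.2879 N
12.36 N (already N)
Total: 87.94 + 30.2879 + 12.36 = 130.588 N
In kgf: 130.588 / 9.80665 = 13.3163 kgf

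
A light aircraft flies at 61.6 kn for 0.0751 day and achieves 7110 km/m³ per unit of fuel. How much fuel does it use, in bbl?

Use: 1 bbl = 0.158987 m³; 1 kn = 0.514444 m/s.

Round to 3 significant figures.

61.6 kn → 31.6898 m/s
0.0751 day → 6488.64 s
d = v × t = 31.6898 × 6488.64 = 205624 m
7110 km/m³ → 7.11×10⁶ m/m³
V = d / (distance per unit fuel) = 205624 / 7.11×10⁶ = 0.0289204 m³
In bbl: 0.0289204 / 0.158987 = 0.181904 bbl

0.182 bbl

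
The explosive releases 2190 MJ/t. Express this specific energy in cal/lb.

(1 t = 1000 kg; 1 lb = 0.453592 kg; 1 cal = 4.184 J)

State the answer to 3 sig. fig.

2190 MJ/t × 1000000 J/MJ ÷ 1000 kg/t = 2.19×10⁶ J/kg
2.19×10⁶ J/kg ÷ 4.184 J/cal × 0.453592 kg/lb = 237420 cal/lb

2.37×10⁵ cal/lb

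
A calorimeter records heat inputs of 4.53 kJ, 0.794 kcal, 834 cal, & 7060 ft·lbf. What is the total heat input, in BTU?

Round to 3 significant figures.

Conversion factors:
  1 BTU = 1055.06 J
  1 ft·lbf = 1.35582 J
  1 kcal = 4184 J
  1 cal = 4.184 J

4.53 kJ × 1000 = 4530 J
0.794 kcal × 4184 = 3322.1 J
834 cal × 4.184 = 3489.46 J
7060 ft·lbf × 1.35582 = 9572.09 J
Total: 4530 + 3322.1 + 3489.46 + 9572.09 = 20913.6 J
In BTU: 20913.6 / 1055.06 = 19.8222 BTU

19.8 BTU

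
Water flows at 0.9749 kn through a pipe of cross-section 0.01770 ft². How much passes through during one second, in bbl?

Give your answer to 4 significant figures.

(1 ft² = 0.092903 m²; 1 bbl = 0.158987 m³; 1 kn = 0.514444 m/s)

0.005187 bbl

0.9749 kn × 0.514444 → 0.501531 m/s
0.01770 ft² × 0.092903 → 0.00164438 m²
V = v × A × t = 0.501531 m/s × 0.00164438 m² × 1 s = 8.24708×10⁻⁴ m³
8.24708×10⁻⁴ m³ ÷ (0.158987 m³/bbl) = 0.00518727 bbl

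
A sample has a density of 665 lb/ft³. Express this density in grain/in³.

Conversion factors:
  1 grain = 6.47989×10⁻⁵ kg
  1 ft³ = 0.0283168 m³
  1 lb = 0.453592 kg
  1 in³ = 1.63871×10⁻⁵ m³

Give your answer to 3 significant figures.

665 lb/ft³ × 0.453592 kg/lb ÷ 0.0283168 m³/ft³ = 10652.3 kg/m³
10652.3 kg/m³ ÷ 6.47989×10⁻⁵ kg/grain × 1.63871×10⁻⁵ m³/in³ = 2693.88 grain/in³

2690 grain/in³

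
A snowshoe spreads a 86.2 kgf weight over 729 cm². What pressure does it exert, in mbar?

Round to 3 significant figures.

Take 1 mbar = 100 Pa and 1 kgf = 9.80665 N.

86.2 kgf × 9.80665 = 845.333 N
729 cm² × 0.0001 = 0.0729 m²
P = F / A = 845.333 N / 0.0729 m² = 11595.8 Pa
11595.8 Pa ÷ (100 Pa/mbar) = 115.958 mbar

116 mbar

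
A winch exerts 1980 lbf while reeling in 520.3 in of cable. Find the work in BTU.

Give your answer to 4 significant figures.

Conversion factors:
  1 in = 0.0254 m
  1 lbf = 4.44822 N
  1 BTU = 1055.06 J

1980 lbf × 4.44822 = 8807.48 N
520.3 in × 0.0254 = 13.2156 m
W = F × d = 8807.48 N × 13.2156 m = 116396 J
116396 J ÷ (1055.06 J/BTU) = 110.322 BTU

110.3 BTU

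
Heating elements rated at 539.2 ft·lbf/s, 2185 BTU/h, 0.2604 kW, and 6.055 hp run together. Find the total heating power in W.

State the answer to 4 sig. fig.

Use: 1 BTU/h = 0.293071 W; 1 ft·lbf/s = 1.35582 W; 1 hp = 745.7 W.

539.2 ft·lbf/s × 1.35582 → 731.058 W
2185 BTU/h × 0.293071 → 640.36 W
0.2604 kW × 1000 → 260.4 W
6.055 hp × 745.7 → 4515.21 W
Sum: 731.058 + 640.36 + 260.4 + 4515.21 = 6147.03 W

6147 W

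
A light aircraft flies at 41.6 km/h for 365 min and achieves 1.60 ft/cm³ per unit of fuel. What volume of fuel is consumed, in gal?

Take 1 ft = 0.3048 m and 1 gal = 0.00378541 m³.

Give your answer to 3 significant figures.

41.6 km/h → 11.5556 m/s
365 min → 21900 s
d = v × t = 11.5556 × 21900 = 253068 m
1.60 ft/cm³ → 487680 m/m³
V = d / (distance per unit fuel) = 253068 / 487680 = 0.518922 m³
In gal: 0.518922 / 0.00378541 = 137.085 gal

137 gal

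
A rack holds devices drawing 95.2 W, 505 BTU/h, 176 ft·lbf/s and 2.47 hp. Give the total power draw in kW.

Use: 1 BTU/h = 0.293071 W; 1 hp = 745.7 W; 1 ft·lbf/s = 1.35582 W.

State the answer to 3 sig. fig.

95.2 W (already W)
505 BTU/h × 0.293071 = 148.001 W
176 ft·lbf/s × 1.35582 = 238.624 W
2.47 hp × 745.7 = 1841.88 W
Combined: 95.2 + 148.001 + 238.624 + 1841.88 = 2323.7 W
In kW: 2323.7 / 1000 = 2.3237 kW

2.32 kW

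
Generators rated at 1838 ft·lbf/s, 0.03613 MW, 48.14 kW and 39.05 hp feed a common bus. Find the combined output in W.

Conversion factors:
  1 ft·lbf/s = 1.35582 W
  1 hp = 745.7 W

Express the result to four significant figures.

1.159×10⁵ W

1838 ft·lbf/s × 1.35582 = 2492 W
0.03613 MW × 1000000 = 36130 W
48.14 kW × 1000 = 48140 W
39.05 hp × 745.7 = 29119.6 W
Combined: 2492 + 36130 + 48140 + 29119.6 = 115882 W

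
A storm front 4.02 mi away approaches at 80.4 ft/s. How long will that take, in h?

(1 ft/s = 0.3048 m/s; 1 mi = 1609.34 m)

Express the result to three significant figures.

0.0733 h

4.02 mi × 1609.34 = 6469.55 m
80.4 ft/s × 0.3048 = 24.5059 m/s
t = d / v = 6469.55 m / 24.5059 m/s = 264 s
264 s ÷ (3600 s/h) = 0.0733333 h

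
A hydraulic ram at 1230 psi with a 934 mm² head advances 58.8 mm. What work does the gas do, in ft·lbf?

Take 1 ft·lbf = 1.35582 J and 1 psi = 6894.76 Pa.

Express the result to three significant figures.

344 ft·lbf

1230 psi → 8.48055×10⁶ Pa
934 mm² → 9.34×10⁻⁴ m²
F = P × A = 8.48055×10⁶ × 9.34×10⁻⁴ = 7920.83 N
58.8 mm → 0.0588 m
W = F × d = 7920.83 × 0.0588 = 465.745 J
In ft·lbf: 465.745 / 1.35582 = 343.515 ft·lbf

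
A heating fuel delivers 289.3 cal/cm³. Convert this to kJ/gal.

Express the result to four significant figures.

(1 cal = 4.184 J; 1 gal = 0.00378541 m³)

4582 kJ/gal

289.3 cal/cm³ × 4.184 J/cal ÷ 10⁻⁶ m³/cm³ = 1.21043×10⁹ J/m³
1.21043×10⁹ J/m³ ÷ 1000 J/kJ × 0.00378541 m³/gal = 4581.97 kJ/gal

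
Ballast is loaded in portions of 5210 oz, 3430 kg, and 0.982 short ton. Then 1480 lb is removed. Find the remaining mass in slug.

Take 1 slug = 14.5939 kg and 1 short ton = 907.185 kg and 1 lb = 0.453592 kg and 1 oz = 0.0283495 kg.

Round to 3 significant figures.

5210 oz × 0.0283495 = 147.701 kg
3430 kg (already kg)
0.982 short ton × 907.185 = 890.856 kg
1480 lb × 0.453592 = 671.316 kg
Result: 147.701 + 3430 + 890.856 − 671.316 = 3797.24 kg
In slug: 3797.24 / 14.5939 = 260.194 slug

260 slug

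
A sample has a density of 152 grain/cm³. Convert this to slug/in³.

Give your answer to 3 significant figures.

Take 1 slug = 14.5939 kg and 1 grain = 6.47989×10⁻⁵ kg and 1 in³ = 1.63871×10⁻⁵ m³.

0.0111 slug/in³

152 grain/cm³ × 6.47989×10⁻⁵ kg/grain ÷ 10⁻⁶ m³/cm³ = 9849.43 kg/m³
9849.43 kg/m³ ÷ 14.5939 kg/slug × 1.63871×10⁻⁵ m³/in³ = 0.0110597 slug/in³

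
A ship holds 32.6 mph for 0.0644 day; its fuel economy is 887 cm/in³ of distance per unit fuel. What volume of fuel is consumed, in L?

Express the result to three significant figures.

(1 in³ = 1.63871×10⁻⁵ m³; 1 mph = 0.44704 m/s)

150 L

32.6 mph → 14.5735 m/s
0.0644 day → 5564.16 s
d = v × t = 14.5735 × 5564.16 = 81089.3 m
887 cm/in³ → 541279 m/m³
V = d / (distance per unit fuel) = 81089.3 / 541279 = 0.149811 m³
In L: 0.149811 / 0.001 = 149.811 L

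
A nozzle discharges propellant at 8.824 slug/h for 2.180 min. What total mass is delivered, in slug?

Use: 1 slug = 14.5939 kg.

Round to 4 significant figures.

8.824 slug/h → 0.0357713 kg/s
2.180 min → 130.8 s
m = ṁ × t = 0.0357713 × 130.8 = 4.67889 kg
In slug: 4.67889 / 14.5939 = 0.320606 slug

0.3206 slug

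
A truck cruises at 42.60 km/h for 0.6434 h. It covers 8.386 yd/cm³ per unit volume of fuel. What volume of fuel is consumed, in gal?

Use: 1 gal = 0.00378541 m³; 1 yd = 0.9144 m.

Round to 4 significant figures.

42.60 km/h → 11.8333 m/s
0.6434 h → 2316.24 s
d = v × t = 11.8333 × 2316.24 = 27408.8 m
8.386 yd/cm³ → 7.66816×10⁶ m/m³
V = d / (distance per unit fuel) = 27408.8 / 7.66816×10⁶ = 0.00357436 m³
In gal: 0.00357436 / 0.00378541 = 0.944246 gal

0.9442 gal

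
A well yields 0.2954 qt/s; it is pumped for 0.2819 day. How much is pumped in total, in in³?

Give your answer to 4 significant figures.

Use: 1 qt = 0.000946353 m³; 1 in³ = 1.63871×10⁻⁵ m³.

4.155×10⁵ in³

0.2954 qt/s → 2.79553×10⁻⁴ m³/s
0.2819 day → 24356.2 s
V = Q × t = 2.79553×10⁻⁴ × 24356.2 = 6.80885 m³
In in³: 6.80885 / 1.63871×10⁻⁵ = 415501 in³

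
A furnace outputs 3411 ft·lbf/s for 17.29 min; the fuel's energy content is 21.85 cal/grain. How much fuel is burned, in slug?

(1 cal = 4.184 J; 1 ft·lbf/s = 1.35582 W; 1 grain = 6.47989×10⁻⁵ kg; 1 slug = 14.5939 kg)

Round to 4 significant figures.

3411 ft·lbf/s → 4624.7 W
17.29 min → 1037.4 s
E = P × t = 4624.7 × 1037.4 = 4.79766×10⁶ J
21.85 cal/grain → 1.41083×10⁶ J/kg
m = E / e_s = 4.79766×10⁶ / 1.41083×10⁶ = 3.40059 kg
In slug: 3.40059 / 14.5939 = 0.233014 slug

0.2330 slug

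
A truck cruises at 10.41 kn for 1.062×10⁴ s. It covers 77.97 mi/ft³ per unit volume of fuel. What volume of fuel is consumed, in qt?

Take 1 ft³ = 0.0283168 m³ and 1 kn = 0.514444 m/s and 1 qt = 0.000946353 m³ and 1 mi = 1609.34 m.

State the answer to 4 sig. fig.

10.41 kn → 5.35536 m/s
d = v × t = 5.35536 × 10620 = 56873.9 m
77.97 mi/ft³ → 4.4313×10⁶ m/m³
V = d / (distance per unit fuel) = 56873.9 / 4.4313×10⁶ = 0.0128346 m³
In qt: 0.0128346 / 0.000946353 = 13.5622 qt

13.56 qt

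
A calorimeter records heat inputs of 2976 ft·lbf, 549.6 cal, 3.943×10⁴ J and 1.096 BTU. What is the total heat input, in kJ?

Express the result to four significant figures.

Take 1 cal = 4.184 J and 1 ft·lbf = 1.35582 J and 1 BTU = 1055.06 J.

2976 ft·lbf × 1.35582 = 4034.92 J
549.6 cal × 4.184 = 2299.53 J
3.943×10⁴ J (already J)
1.096 BTU × 1055.06 = 1156.35 J
Combined: 4034.92 + 2299.53 + 39430 + 1156.35 = 46920.8 J
In kJ: 46920.8 / 1000 = 46.9208 kJ

46.92 kJ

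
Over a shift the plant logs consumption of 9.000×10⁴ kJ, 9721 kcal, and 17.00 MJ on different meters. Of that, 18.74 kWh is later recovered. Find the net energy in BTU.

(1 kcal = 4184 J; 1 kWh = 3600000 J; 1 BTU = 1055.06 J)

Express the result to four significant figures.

9.000×10⁴ kJ × 1000 = 9×10⁷ J
9721 kcal × 4184 = 4.06727×10⁷ J
17.00 MJ × 1000000 = 1.7×10⁷ J
18.74 kWh × 3600000 = 6.7464×10⁷ J
Sum: 9×10⁷ + 4.06727×10⁷ + 1.7×10⁷ − 6.7464×10⁷ = 8.02087×10⁷ J
In BTU: 8.02087×10⁷ / 1055.06 = 76022.9 BTU

7.602×10⁴ BTU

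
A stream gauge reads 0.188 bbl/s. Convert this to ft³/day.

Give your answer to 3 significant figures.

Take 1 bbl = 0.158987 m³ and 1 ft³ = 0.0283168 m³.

9.12×10⁴ ft³/day

0.188 bbl/s × 0.158987 m³/bbl = 0.0298896 m³/s
0.0298896 m³/s ÷ 0.0283168 m³/ft³ × 86400 s/day = 91198.9 ft³/day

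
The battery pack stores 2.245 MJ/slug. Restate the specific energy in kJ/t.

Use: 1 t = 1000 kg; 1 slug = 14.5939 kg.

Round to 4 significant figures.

2.245 MJ/slug × 1000000 J/MJ ÷ 14.5939 kg/slug = 153831 J/kg
153831 J/kg ÷ 1000 J/kJ × 1000 kg/t = 153831 kJ/t

1.538×10⁵ kJ/t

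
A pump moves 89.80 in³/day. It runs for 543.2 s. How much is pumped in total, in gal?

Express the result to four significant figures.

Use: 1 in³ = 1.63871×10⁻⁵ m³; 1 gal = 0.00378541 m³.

0.002444 gal

89.80 in³/day → 1.7032×10⁻⁸ m³/s
V = Q × t = 1.7032×10⁻⁸ × 543.2 = 9.25178×10⁻⁶ m³
In gal: 9.25178×10⁻⁶ / 0.00378541 = 0.00244406 gal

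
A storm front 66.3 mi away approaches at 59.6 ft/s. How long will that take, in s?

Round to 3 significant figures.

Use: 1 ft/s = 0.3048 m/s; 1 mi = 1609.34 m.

5870 s

66.3 mi × 1609.34 = 106699 m
59.6 ft/s × 0.3048 = 18.1661 m/s
t = d / v = 106699 m / 18.1661 m/s = 5873.52 s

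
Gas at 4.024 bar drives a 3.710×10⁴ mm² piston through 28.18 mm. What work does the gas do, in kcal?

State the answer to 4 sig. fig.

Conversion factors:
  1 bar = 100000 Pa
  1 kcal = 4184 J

4.024 bar → 402400 Pa
3.710×10⁴ mm² → 0.0371 m²
F = P × A = 402400 × 0.0371 = 14929 N
28.18 mm → 0.02818 m
W = F × d = 14929 × 0.02818 = 420.699 J
In kcal: 420.699 / 4184 = 0.100549 kcal

0.1005 kcal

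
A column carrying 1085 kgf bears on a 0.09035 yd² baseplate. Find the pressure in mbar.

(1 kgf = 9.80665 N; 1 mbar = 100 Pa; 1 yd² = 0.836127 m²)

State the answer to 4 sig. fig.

1408 mbar

1085 kgf × 9.80665 = 10640.2 N
0.09035 yd² × 0.836127 = 0.0755441 m²
P = F / A = 10640.2 N / 0.0755441 m² = 140848 Pa
140848 Pa ÷ (100 Pa/mbar) = 1408.48 mbar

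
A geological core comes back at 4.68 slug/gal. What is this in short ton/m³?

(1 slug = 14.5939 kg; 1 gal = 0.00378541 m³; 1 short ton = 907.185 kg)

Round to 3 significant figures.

4.68 slug/gal × 14.5939 kg/slug ÷ 0.00378541 m³/gal = 18042.8 kg/m³
18042.8 kg/m³ ÷ 907.185 kg/short ton = 19.8888 short ton/m³

19.9 short ton/m³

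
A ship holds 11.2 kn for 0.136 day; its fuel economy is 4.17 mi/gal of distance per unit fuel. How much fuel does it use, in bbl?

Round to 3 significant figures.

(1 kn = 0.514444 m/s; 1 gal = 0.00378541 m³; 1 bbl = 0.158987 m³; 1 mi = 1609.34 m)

0.240 bbl

11.2 kn → 5.76177 m/s
0.136 day → 11750.4 s
d = v × t = 5.76177 × 11750.4 = 67703.1 m
4.17 mi/gal → 1.77285×10⁶ m/m³
V = d / (distance per unit fuel) = 67703.1 / 1.77285×10⁶ = 0.0381888 m³
In bbl: 0.0381888 / 0.158987 = 0.240201 bbl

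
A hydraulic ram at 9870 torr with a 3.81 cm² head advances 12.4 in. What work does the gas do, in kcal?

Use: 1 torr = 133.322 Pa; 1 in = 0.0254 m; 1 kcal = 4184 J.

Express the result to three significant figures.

9870 torr → 1.31589×10⁶ Pa
3.81 cm² → 3.81×10⁻⁴ m²
F = P × A = 1.31589×10⁶ × 3.81×10⁻⁴ = 501.354 N
12.4 in → 0.31496 m
W = F × d = 501.354 × 0.31496 = 157.906 J
In kcal: 157.906 / 4184 = 0.0377404 kcal

0.0377 kcal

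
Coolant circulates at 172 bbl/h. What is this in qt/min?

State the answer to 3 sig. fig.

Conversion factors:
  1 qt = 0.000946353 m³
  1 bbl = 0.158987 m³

482 qt/min

172 bbl/h × 0.158987 m³/bbl ÷ 3600 s/h = 0.00759605 m³/s
0.00759605 m³/s ÷ 0.000946353 m³/qt × 60 s/min = 481.599 qt/min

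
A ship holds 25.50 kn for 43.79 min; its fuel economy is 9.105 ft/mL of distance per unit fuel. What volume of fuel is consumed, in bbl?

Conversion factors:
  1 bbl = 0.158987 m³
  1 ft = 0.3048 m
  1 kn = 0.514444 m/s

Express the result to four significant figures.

25.50 kn → 13.1183 m/s
43.79 min → 2627.4 s
d = v × t = 13.1183 × 2627.4 = 34467 m
9.105 ft/mL → 2.7752×10⁶ m/m³
V = d / (distance per unit fuel) = 34467 / 2.7752×10⁶ = 0.0124196 m³
In bbl: 0.0124196 / 0.158987 = 0.0781171 bbl

0.07812 bbl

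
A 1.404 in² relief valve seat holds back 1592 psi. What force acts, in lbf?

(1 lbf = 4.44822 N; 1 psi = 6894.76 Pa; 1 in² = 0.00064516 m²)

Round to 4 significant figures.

2235 lbf

1592 psi × 6894.76 = 1.09765×10⁷ Pa
1.404 in² × 0.00064516 = 9.05805×10⁻⁴ m²
F = P × A = 1.09765×10⁷ Pa × 9.05805×10⁻⁴ m² = 9942.57 N
9942.57 N ÷ (4.44822 N/lbf) = 2235.18 lbf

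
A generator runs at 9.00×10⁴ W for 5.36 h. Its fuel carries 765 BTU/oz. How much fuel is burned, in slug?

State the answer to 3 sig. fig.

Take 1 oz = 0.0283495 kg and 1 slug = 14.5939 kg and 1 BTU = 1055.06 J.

4.18 slug

5.36 h → 19296 s
E = P × t = 90000 × 19296 = 1.73664×10⁹ J
765 BTU/oz → 2.84704×10⁷ J/kg
m = E / e_s = 1.73664×10⁹ / 2.84704×10⁷ = 60.9981 kg
In slug: 60.9981 / 14.5939 = 4.1797 slug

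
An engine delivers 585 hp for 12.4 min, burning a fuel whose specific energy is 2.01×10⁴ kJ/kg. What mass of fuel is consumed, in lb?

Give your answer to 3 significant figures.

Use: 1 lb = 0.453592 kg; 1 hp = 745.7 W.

35.6 lb

585 hp → 436234 W
12.4 min → 744 s
E = P × t = 436234 × 744 = 3.24558×10⁸ J
2.01×10⁴ kJ/kg → 2.01×10⁷ J/kg
m = E / e_s = 3.24558×10⁸ / 2.01×10⁷ = 16.1472 kg
In lb: 16.1472 / 0.453592 = 35.5985 lb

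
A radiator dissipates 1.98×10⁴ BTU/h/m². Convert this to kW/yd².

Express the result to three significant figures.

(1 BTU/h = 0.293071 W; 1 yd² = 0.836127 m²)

1.98×10⁴ BTU/h/m² × 0.293071 W/BTU/h = 5802.81 W/m²
5802.81 W/m² ÷ 1000 W/kW × 0.836127 m²/yd² = 4.85189 kW/yd²

4.85 kW/yd²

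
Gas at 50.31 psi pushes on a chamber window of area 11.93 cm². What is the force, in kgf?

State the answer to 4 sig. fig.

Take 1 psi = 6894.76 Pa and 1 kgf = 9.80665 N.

42.20 kgf

50.31 psi × 6894.76 = 346875 Pa
11.93 cm² × 0.0001 = 0.001193 m²
F = P × A = 346875 Pa × 0.001193 m² = 413.822 N
413.822 N ÷ (9.80665 N/kgf) = 42.1981 kgf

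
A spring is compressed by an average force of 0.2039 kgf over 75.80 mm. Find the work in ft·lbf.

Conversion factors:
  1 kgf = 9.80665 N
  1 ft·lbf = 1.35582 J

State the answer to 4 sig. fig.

0.2039 kgf × 9.80665 → 1.99958 N
75.80 mm × 0.001 → 0.0758 m
W = F × d = 1.99958 N × 0.0758 m = 0.151568 J
0.151568 J ÷ (1.35582 J/ft·lbf) = 0.111791 ft·lbf

0.1118 ft·lbf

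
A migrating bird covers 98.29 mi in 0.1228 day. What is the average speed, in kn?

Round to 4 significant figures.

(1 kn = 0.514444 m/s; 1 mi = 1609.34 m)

28.98 kn

98.29 mi × 1609.34 = 158182 m
0.1228 day × 86400 = 10609.9 s
v = d / t = 158182 m / 10609.9 s = 14.9089 m/s
14.9089 m/s ÷ (0.514444 m/s/kn) = 28.9806 kn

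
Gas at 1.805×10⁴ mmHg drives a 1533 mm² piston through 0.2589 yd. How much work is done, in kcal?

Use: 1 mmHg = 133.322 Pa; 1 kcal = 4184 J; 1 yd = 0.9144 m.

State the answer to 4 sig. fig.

0.2087 kcal

1.805×10⁴ mmHg → 2.40646×10⁶ Pa
1533 mm² → 0.001533 m²
F = P × A = 2.40646×10⁶ × 0.001533 = 3689.1 N
0.2589 yd → 0.236738 m
W = F × d = 3689.1 × 0.236738 = 873.35 J
In kcal: 873.35 / 4184 = 0.208736 kcal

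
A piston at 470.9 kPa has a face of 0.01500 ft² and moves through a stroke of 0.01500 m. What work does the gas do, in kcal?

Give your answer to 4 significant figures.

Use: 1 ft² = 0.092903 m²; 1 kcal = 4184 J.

470.9 kPa → 470900 Pa
0.01500 ft² → 0.00139354 m²
F = P × A = 470900 × 0.00139354 = 656.218 N
W = F × d = 656.218 × 0.015 = 9.84327 J
In kcal: 9.84327 / 4184 = 0.0023526 kcal

0.002353 kcal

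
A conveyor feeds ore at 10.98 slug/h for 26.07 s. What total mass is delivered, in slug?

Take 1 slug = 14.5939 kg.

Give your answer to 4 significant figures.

0.07951 slug

10.98 slug/h → 0.0445114 kg/s
m = ṁ × t = 0.0445114 × 26.07 = 1.16041 kg
In slug: 1.16041 / 14.5939 = 0.0795134 slug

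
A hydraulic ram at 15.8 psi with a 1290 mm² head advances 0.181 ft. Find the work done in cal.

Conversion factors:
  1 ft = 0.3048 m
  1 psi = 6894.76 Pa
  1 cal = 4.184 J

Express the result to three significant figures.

15.8 psi → 108937 Pa
1290 mm² → 0.00129 m²
F = P × A = 108937 × 0.00129 = 140.529 N
0.181 ft → 0.0551688 m
W = F × d = 140.529 × 0.0551688 = 7.75282 J
In cal: 7.75282 / 4.184 = 1.85297 cal

1.85 cal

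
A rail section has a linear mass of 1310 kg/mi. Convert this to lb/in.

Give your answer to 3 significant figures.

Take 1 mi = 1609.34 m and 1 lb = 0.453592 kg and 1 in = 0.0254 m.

0.0456 lb/in

1310 kg/mi ÷ 1609.34 m/mi = 0.813998 kg/m
0.813998 kg/m ÷ 0.453592 kg/lb × 0.0254 m/in = 0.0455818 lb/in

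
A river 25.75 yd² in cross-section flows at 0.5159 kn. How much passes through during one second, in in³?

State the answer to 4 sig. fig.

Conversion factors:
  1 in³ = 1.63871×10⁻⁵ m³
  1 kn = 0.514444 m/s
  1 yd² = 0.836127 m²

3.487×10⁵ in³

0.5159 kn × 0.514444 → 0.265402 m/s
25.75 yd² × 0.836127 → 21.5303 m²
V = v × A × t = 0.265402 m/s × 21.5303 m² × 1 s = 5.71418 m³
5.71418 m³ ÷ (1.63871×10⁻⁵ m³/in³) = 348700 in³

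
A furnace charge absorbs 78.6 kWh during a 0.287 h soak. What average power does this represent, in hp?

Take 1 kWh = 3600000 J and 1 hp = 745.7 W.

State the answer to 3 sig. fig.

78.6 kWh × 3600000 = 2.8296×10⁸ J
0.287 h × 3600 = 1033.2 s
P = E / t = 2.8296×10⁸ J / 1033.2 s = 273868 W
273868 W ÷ (745.7 W/hp) = 367.263 hp

367 hp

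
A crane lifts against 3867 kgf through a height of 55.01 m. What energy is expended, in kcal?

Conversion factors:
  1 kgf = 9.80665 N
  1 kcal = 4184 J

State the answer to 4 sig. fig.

3867 kgf × 9.80665 → 37922.3 N
W = F × d = 37922.3 N × 55.01 m = 2.08611×10⁶ J
2.08611×10⁶ J ÷ (4184 J/kcal) = 498.592 kcal

498.6 kcal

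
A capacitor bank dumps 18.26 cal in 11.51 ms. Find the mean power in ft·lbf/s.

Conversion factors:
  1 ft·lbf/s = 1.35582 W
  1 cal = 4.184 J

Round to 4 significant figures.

18.26 cal × 4.184 = 76.3998 J
11.51 ms × 0.001 = 0.01151 s
P = E / t = 76.3998 J / 0.01151 s = 6637.69 W
6637.69 W ÷ (1.35582 W/ft·lbf/s) = 4895.7 ft·lbf/s

4896 ft·lbf/s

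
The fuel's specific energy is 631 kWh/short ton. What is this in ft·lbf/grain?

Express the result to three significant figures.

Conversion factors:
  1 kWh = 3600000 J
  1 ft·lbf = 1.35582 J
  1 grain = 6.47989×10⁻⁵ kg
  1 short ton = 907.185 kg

120 ft·lbf/grain

631 kWh/short ton × 3600000 J/kWh ÷ 907.185 kg/short ton = 2.50401×10⁶ J/kg
2.50401×10⁶ J/kg ÷ 1.35582 J/ft·lbf × 6.47989×10⁻⁵ kg/grain = 119.675 ft·lbf/grain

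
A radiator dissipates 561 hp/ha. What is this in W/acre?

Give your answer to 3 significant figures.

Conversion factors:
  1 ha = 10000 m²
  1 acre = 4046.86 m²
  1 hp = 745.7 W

561 hp/ha × 745.7 W/hp ÷ 10000 m²/ha = 41.8338 W/m²
41.8338 W/m² × 4046.86 m²/acre = 169296 W/acre

1.69×10⁵ W/acre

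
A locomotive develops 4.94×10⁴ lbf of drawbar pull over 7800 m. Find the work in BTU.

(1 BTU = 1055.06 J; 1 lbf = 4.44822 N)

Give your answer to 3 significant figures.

4.94×10⁴ lbf × 4.44822 = 219742 N
W = F × d = 219742 N × 7800 m = 1.71399×10⁹ J
1.71399×10⁹ J ÷ (1055.06 J/BTU) = 1.62454×10⁶ BTU

1.62×10⁶ BTU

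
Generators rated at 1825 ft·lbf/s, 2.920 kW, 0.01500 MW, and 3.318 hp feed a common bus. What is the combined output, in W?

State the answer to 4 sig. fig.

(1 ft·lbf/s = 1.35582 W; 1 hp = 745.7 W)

1825 ft·lbf/s × 1.35582 = 2474.37 W
2.920 kW × 1000 = 2920 W
0.01500 MW × 1000000 = 15000 W
3.318 hp × 745.7 = 2474.23 W
Combined: 2474.37 + 2920 + 15000 + 2474.23 = 22868.6 W

2.287×10⁴ W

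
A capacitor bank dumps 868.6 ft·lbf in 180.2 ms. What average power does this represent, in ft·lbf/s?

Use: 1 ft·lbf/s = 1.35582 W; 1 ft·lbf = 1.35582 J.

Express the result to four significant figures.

868.6 ft·lbf × 1.35582 = 1177.67 J
180.2 ms × 0.001 = 0.1802 s
P = E / t = 1177.67 J / 0.1802 s = 6535.35 W
6535.35 W ÷ (1.35582 W/ft·lbf/s) = 4820.22 ft·lbf/s

4820 ft·lbf/s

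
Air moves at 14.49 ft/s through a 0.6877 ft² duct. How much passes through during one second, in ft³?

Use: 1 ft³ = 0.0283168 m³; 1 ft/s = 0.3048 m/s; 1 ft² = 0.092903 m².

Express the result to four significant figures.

14.49 ft/s × 0.3048 → 4.41655 m/s
0.6877 ft² × 0.092903 → 0.0638894 m²
V = v × A × t = 4.41655 m/s × 0.0638894 m² × 1 s = 0.282171 m³
0.282171 m³ ÷ (0.0283168 m³/ft³) = 9.96479 ft³

9.965 ft³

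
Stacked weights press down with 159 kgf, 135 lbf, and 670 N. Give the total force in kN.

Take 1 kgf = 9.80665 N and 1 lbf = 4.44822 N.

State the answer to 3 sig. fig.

2.83 kN

159 kgf × 9.80665 = 1559.26 N
135 lbf × 4.44822 = 600.51 N
670 N (already N)
Sum: 1559.26 + 600.51 + 670 = 2829.77 N
In kN: 2829.77 / 1000 = 2.82977 kN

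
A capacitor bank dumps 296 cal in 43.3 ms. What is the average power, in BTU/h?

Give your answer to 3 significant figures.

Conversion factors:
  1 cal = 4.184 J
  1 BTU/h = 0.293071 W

296 cal × 4.184 → 1238.46 J
43.3 ms × 0.001 → 0.0433 s
P = E / t = 1238.46 J / 0.0433 s = 28601.8 W
28601.8 W ÷ (0.293071 W/BTU/h) = 97593.4 BTU/h

9.76×10⁴ BTU/h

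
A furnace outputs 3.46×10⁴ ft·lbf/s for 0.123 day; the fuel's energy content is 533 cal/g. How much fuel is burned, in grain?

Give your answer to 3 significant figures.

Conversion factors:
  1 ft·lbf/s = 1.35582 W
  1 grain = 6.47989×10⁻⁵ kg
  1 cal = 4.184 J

3.45×10⁶ grain

3.46×10⁴ ft·lbf/s → 46911.4 W
0.123 day → 10627.2 s
E = P × t = 46911.4 × 10627.2 = 4.98537×10⁸ J
533 cal/g → 2.23007×10⁶ J/kg
m = E / e_s = 4.98537×10⁸ / 2.23007×10⁶ = 223.552 kg
In grain: 223.552 / 6.47989×10⁻⁵ = 3.44994×10⁶ grain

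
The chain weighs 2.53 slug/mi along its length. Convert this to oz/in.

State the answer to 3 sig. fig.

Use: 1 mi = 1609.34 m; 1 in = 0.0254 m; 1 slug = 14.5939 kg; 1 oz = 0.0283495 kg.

0.0206 oz/in

2.53 slug/mi × 14.5939 kg/slug ÷ 1609.34 m/mi = 0.0229427 kg/m
0.0229427 kg/m ÷ 0.0283495 kg/oz × 0.0254 m/in = 0.0205557 oz/in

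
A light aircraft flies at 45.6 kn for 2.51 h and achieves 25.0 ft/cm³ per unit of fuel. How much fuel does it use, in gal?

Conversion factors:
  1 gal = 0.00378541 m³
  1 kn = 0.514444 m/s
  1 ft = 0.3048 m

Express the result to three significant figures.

45.6 kn → 23.4586 m/s
2.51 h → 9036 s
d = v × t = 23.4586 × 9036 = 211972 m
25.0 ft/cm³ → 7.62×10⁶ m/m³
V = d / (distance per unit fuel) = 211972 / 7.62×10⁶ = 0.0278178 m³
In gal: 0.0278178 / 0.00378541 = 7.34869 gal

7.35 gal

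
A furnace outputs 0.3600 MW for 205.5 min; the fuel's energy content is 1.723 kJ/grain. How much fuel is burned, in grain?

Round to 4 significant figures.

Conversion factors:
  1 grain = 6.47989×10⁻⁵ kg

0.3600 MW → 360000 W
205.5 min → 12330 s
E = P × t = 360000 × 12330 = 4.4388×10⁹ J
1.723 kJ/grain → 2.659×10⁷ J/kg
m = E / e_s = 4.4388×10⁹ / 2.659×10⁷ = 166.935 kg
In grain: 166.935 / 6.47989×10⁻⁵ = 2.5762×10⁶ grain

2.576×10⁶ grain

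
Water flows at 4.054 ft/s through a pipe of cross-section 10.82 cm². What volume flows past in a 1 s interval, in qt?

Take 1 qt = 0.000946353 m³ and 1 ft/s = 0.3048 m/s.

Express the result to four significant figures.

1.413 qt

4.054 ft/s × 0.3048 → 1.23566 m/s
10.82 cm² × 0.0001 → 0.001082 m²
V = v × A × t = 1.23566 m/s × 0.001082 m² × 1 s = 0.00133698 m³
0.00133698 m³ ÷ (0.000946353 m³/qt) = 1.41277 qt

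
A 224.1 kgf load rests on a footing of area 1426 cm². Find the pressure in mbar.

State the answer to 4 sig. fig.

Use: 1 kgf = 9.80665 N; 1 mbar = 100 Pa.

224.1 kgf × 9.80665 → 2197.67 N
1426 cm² × 0.0001 → 0.1426 m²
P = F / A = 2197.67 N / 0.1426 m² = 15411.4 Pa
15411.4 Pa ÷ (100 Pa/mbar) = 154.114 mbar

154.1 mbar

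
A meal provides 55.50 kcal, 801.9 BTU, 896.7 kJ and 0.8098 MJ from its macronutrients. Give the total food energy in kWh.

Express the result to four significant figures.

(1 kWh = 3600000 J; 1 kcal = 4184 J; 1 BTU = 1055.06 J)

55.50 kcal × 4184 = 232212 J
801.9 BTU × 1055.06 = 846053 J
896.7 kJ × 1000 = 896700 J
0.8098 MJ × 1000000 = 809800 J
Total: 232212 + 846053 + 896700 + 809800 = 2.78476×10⁶ J
In kWh: 2.78476×10⁶ / 3600000 = 0.773544 kWh

0.7735 kWh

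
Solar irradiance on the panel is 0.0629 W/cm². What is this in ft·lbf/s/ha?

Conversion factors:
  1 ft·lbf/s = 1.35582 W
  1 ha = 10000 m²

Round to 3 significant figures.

0.0629 W/cm² ÷ 0.0001 m²/cm² = 629 W/m²
629 W/m² ÷ 1.35582 W/ft·lbf/s × 10000 m²/ha = 4.63926×10⁶ ft·lbf/s/ha

4.64×10⁶ ft·lbf/s/ha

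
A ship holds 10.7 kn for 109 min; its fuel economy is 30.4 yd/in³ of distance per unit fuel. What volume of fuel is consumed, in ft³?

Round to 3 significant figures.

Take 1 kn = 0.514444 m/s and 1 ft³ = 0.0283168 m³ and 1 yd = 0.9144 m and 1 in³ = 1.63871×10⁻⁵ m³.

10.7 kn → 5.50455 m/s
109 min → 6540 s
d = v × t = 5.50455 × 6540 = 35999.8 m
30.4 yd/in³ → 1.69632×10⁶ m/m³
V = d / (distance per unit fuel) = 35999.8 / 1.69632×10⁶ = 0.0212223 m³
In ft³: 0.0212223 / 0.0283168 = 0.74946 ft³

0.749 ft³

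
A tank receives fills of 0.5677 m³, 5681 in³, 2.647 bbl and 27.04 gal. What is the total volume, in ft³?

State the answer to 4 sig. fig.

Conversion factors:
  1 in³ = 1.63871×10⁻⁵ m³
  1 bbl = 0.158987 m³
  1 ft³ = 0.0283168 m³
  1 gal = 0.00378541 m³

41.81 ft³

0.5677 m³ (already m³)
5681 in³ × 1.63871×10⁻⁵ = 0.0930951 m³
2.647 bbl × 0.158987 = 0.420839 m³
27.04 gal × 0.00378541 = 0.102357 m³
Total: 0.5677 + 0.0930951 + 0.420839 + 0.102357 = 1.18399 m³
In ft³: 1.18399 / 0.0283168 = 41.8123 ft³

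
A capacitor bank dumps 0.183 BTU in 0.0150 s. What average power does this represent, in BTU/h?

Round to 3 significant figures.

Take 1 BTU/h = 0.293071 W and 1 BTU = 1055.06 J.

4.39×10⁴ BTU/h

0.183 BTU × 1055.06 = 193.076 J
P = E / t = 193.076 J / 0.015 s = 12871.7 W
12871.7 W ÷ (0.293071 W/BTU/h) = 43920.1 BTU/h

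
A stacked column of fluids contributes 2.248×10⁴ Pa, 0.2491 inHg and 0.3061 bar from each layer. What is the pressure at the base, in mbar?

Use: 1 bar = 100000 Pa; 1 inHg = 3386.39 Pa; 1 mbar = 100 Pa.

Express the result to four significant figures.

2.248×10⁴ Pa (already Pa)
0.2491 inHg × 3386.39 = 843.55 Pa
0.3061 bar × 100000 = 30610 Pa
Combined: 22480 + 843.55 + 30610 = 53933.6 Pa
In mbar: 53933.6 / 100 = 539.336 mbar

539.3 mbar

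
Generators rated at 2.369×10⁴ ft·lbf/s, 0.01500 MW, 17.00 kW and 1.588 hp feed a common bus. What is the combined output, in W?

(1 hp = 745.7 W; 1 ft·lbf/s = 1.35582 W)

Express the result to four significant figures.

2.369×10⁴ ft·lbf/s × 1.35582 = 32119.4 W
0.01500 MW × 1000000 = 15000 W
17.00 kW × 1000 = 17000 W
1.588 hp × 745.7 = 1184.17 W
Sum: 32119.4 + 15000 + 17000 + 1184.17 = 65303.6 W

6.530×10⁴ W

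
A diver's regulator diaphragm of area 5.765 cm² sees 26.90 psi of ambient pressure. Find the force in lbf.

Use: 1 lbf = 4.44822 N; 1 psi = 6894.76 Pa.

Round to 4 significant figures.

26.90 psi × 6894.76 = 185469 Pa
5.765 cm² × 0.0001 = 5.765×10⁻⁴ m²
F = P × A = 185469 Pa × 5.765×10⁻⁴ m² = 106.923 N
106.923 N ÷ (4.44822 N/lbf) = 24.0373 lbf

24.04 lbf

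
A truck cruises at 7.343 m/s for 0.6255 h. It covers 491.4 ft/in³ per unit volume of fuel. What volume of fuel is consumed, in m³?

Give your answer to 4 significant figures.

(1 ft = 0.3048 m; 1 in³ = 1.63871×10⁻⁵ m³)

0.6255 h → 2251.8 s
d = v × t = 7.343 × 2251.8 = 16535 m
491.4 ft/in³ → 9.14004×10⁶ m/m³
V = d / (distance per unit fuel) = 16535 / 9.14004×10⁶ = 0.00180907 m³

0.001809 m³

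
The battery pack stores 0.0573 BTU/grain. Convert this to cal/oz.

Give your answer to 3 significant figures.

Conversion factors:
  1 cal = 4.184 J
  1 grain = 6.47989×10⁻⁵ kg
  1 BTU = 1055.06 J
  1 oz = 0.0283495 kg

0.0573 BTU/grain × 1055.06 J/BTU ÷ 6.47989×10⁻⁵ kg/grain = 932962 J/kg
932962 J/kg ÷ 4.184 J/cal × 0.0283495 kg/oz = 6321.46 cal/oz

6320 cal/oz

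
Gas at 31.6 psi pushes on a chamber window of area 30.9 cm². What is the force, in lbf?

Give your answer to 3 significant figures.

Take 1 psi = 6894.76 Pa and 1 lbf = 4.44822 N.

151 lbf

31.6 psi × 6894.76 = 217874 Pa
30.9 cm² × 0.0001 = 0.00309 m²
F = P × A = 217874 Pa × 0.00309 m² = 673.231 N
673.231 N ÷ (4.44822 N/lbf) = 151.348 lbf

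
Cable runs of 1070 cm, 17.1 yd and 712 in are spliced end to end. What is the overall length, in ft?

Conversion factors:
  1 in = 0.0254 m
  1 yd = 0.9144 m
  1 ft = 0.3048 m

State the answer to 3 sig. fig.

1070 cm × 0.01 → 10.7 m
17.1 yd × 0.9144 → 15.6362 m
712 in × 0.0254 → 18.0848 m
Total: 10.7 + 15.6362 + 18.0848 = 44.421 m
In ft: 44.421 / 0.3048 = 145.738 ft

146 ft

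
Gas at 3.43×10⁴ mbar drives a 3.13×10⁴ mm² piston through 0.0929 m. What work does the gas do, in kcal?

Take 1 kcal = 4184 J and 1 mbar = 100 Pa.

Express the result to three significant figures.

2.38 kcal

3.43×10⁴ mbar → 3.43×10⁶ Pa
3.13×10⁴ mm² → 0.0313 m²
F = P × A = 3.43×10⁶ × 0.0313 = 107359 N
W = F × d = 107359 × 0.0929 = 9973.65 J
In kcal: 9973.65 / 4184 = 2.38376 kcal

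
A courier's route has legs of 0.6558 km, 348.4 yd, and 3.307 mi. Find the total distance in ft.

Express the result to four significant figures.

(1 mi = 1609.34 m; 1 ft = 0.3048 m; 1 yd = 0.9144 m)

0.6558 km × 1000 → 655.8 m
348.4 yd × 0.9144 → 318.577 m
3.307 mi × 1609.34 → 5322.09 m
Total: 655.8 + 318.577 + 5322.09 = 6296.47 m
In ft: 6296.47 / 0.3048 = 20657.7 ft

2.066×10⁴ ft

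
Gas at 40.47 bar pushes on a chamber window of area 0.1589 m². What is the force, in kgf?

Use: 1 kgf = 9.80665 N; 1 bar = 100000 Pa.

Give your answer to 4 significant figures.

6.557×10⁴ kgf

40.47 bar × 100000 = 4.047×10⁶ Pa
F = P × A = 4.047×10⁶ Pa × 0.1589 m² = 643068 N
643068 N ÷ (9.80665 N/kgf) = 65574.7 kgf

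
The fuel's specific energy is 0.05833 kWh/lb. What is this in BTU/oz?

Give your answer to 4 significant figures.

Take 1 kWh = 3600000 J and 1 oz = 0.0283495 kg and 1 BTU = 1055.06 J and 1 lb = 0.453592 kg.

12.44 BTU/oz

0.05833 kWh/lb × 3600000 J/kWh ÷ 0.453592 kg/lb = 462945 J/kg
462945 J/kg ÷ 1055.06 J/BTU × 0.0283495 kg/oz = 12.4393 BTU/oz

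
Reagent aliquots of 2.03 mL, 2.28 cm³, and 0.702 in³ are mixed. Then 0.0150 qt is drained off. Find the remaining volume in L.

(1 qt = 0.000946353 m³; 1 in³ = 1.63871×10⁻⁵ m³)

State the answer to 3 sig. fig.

2.03 mL × 10⁻⁶ = 2.03×10⁻⁶ m³
2.28 cm³ × 10⁻⁶ = 2.28×10⁻⁶ m³
0.702 in³ × 1.63871×10⁻⁵ = 1.15037×10⁻⁵ m³
0.0150 qt × 0.000946353 = 1.41953×10⁻⁵ m³
Net: 2.03×10⁻⁶ + 2.28×10⁻⁶ + 1.15037×10⁻⁵ − 1.41953×10⁻⁵ = 1.6184×10⁻⁶ m³
In L: 1.6184×10⁻⁶ / 0.001 = 0.0016184 L

0.00162 L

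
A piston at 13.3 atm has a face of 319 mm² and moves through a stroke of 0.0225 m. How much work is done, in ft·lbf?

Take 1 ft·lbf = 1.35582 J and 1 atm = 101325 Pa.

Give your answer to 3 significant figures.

7.13 ft·lbf

13.3 atm → 1.34762×10⁶ Pa
319 mm² → 3.19×10⁻⁴ m²
F = P × A = 1.34762×10⁶ × 3.19×10⁻⁴ = 429.891 N
W = F × d = 429.891 × 0.0225 = 9.67255 J
In ft·lbf: 9.67255 / 1.35582 = 7.1341 ft·lbf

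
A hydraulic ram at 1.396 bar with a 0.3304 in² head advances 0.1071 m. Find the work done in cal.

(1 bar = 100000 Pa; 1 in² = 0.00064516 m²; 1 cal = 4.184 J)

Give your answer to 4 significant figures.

1.396 bar → 139600 Pa
0.3304 in² → 2.13161×10⁻⁴ m²
F = P × A = 139600 × 2.13161×10⁻⁴ = 29.7573 N
W = F × d = 29.7573 × 0.1071 = 3.18701 J
In cal: 3.18701 / 4.184 = 0.761714 cal

0.7617 cal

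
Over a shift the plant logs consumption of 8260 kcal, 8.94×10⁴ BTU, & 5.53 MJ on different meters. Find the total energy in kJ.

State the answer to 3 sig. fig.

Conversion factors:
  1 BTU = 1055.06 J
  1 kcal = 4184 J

1.34×10⁵ kJ

8260 kcal × 4184 = 3.45598×10⁷ J
8.94×10⁴ BTU × 1055.06 = 9.43224×10⁷ J
5.53 MJ × 1000000 = 5.53×10⁶ J
Combined: 3.45598×10⁷ + 9.43224×10⁷ + 5.53×10⁶ = 1.34412×10⁸ J
In kJ: 1.34412×10⁸ / 1000 = 134412 kJ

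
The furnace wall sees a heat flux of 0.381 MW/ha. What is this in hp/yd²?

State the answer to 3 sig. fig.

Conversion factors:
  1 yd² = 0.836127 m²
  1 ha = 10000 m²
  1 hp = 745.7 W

0.381 MW/ha × 1000000 W/MW ÷ 10000 m²/ha = 38.1 W/m²
38.1 W/m² ÷ 745.7 W/hp × 0.836127 m²/yd² = 0.0427202 hp/yd²

0.0427 hp/yd²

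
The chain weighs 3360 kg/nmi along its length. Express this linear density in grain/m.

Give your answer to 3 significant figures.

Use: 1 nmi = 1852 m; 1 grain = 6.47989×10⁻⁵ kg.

3360 kg/nmi ÷ 1852 m/nmi = 1.81425 kg/m
1.81425 kg/m ÷ 6.47989×10⁻⁵ kg/grain = 27998.2 grain/m

2.80×10⁴ grain/m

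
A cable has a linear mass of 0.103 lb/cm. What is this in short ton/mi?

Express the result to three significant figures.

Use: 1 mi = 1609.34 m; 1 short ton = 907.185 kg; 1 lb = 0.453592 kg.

0.103 lb/cm × 0.453592 kg/lb ÷ 0.01 m/cm = 4.672 kg/m
4.672 kg/m ÷ 907.185 kg/short ton × 1609.34 m/mi = 8.2881 short ton/mi

8.29 short ton/mi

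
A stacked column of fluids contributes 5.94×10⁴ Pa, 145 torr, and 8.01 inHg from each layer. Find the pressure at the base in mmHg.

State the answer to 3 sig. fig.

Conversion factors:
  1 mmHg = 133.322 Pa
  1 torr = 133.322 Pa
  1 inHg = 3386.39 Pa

794 mmHg

5.94×10⁴ Pa (already Pa)
145 torr × 133.322 = 19331.7 Pa
8.01 inHg × 3386.39 = 27125 Pa
Total: 59400 + 19331.7 + 27125 = 105857 Pa
In mmHg: 105857 / 133.322 = 793.995 mmHg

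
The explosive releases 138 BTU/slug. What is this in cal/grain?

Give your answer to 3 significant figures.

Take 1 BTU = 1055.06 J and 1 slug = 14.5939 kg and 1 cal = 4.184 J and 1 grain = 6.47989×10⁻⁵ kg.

0.155 cal/grain

138 BTU/slug × 1055.06 J/BTU ÷ 14.5939 kg/slug = 9976.65 J/kg
9976.65 J/kg ÷ 4.184 J/cal × 6.47989×10⁻⁵ kg/grain = 0.154511 cal/grain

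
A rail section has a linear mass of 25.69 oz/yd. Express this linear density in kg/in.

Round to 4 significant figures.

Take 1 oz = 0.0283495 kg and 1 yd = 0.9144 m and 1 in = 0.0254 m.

0.02023 kg/in

25.69 oz/yd × 0.0283495 kg/oz ÷ 0.9144 m/yd = 0.796477 kg/m
0.796477 kg/m × 0.0254 m/in = 0.0202305 kg/in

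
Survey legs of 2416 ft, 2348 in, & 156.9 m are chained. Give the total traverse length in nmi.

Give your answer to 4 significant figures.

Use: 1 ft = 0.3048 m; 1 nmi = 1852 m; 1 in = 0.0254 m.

0.5145 nmi

2416 ft × 0.3048 = 736.397 m
2348 in × 0.0254 = 59.6392 m
156.9 m (already m)
Combined: 736.397 + 59.6392 + 156.9 = 952.936 m
In nmi: 952.936 / 1852 = 0.514544 nmi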